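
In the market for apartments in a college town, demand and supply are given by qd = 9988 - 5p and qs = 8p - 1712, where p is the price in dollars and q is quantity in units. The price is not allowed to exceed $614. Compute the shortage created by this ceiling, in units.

3718

Equilibrium: 9988 - 5p = 8p - 1712, so 11700 = 13p and p* = 900, q* = 5488.
Since 614 < 900, the ceiling is binding.
At p = 614: qd = 9988 - 5·614 = 6918 and qs = 8·614 - 1712 = 3200.
Shortage = qd - qs = 6918 - 3200 = 3718.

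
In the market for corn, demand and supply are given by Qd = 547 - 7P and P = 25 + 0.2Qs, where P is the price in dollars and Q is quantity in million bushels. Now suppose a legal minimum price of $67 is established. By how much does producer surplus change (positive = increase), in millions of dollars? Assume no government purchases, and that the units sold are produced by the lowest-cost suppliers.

265.1

Rearranging supply gives Qs = 5P - 125. Setting quantity demanded equal to quantity supplied, 547 - 7P = 5P - 125, gives P* = 56 and Q* = 155.
Because the floor (67) lies above the market-clearing price, it is binding.
At P = 67: Qd = 547 - 7·67 = 78 and Qs = 5·67 - 125 = 210.
Producer surplus without the control is ½ · (56 - 25) · 155 = 2402.5.
With the floor, 78 units are sold at 67. The supply price at Q = 78 is 40.6, so PS = ½ · [(67 - 25) + (67 - 40.6)] · 78 = 2667.6.
Change in producer surplus = 2667.6 - 2402.5 = 265.1.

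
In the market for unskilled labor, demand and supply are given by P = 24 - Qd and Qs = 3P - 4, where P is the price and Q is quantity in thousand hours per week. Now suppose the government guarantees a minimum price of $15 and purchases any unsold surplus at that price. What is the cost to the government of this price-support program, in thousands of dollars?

480

Rearranging demand gives Qd = 24 - P. In a free market, 24 - P = 3P - 4 gives the equilibrium P* = 7, Q* = 17.
Because the floor (15) lies above the market-clearing price, it is binding.
At P = 15: Qd = 24 - 15 = 9 and Qs = 3·15 - 4 = 41.
Surplus = Qs - Qd = 32.
Government expenditure = surplus × support price = 32 × 15 = 480.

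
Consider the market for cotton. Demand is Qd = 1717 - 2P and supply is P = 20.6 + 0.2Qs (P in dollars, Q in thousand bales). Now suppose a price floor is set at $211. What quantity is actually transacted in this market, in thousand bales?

1197

Rearranging supply gives Qs = 5P - 103. Setting quantity demanded equal to quantity supplied, 1717 - 2P = 5P - 103, gives P* = 260 and Q* = 1197.
Since 211 is below P* = 260, the floor does not bind and the free-market outcome prevails.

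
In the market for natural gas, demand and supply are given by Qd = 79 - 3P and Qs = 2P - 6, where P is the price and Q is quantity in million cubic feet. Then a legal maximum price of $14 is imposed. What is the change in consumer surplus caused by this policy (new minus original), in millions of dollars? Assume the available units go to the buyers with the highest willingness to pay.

60

Setting quantity demanded equal to quantity supplied, 79 - 3P = 2P - 6, gives P* = 17 and Q* = 28.
The ceiling of 14 is below the equilibrium price 17, so it binds.
At P = 14: Qd = 79 - 3·14 = 37 and Qs = 2·14 - 6 = 22.
Consumer surplus without the control is ½ · (79/3 - 17) · 28 = 392/3.
With the ceiling, 22 units are sold at 14 (assume they go to the highest-value buyers). The demand price at Q = 22 is 19, so CS = ½ · [(79/3 - 14) + (19 - 14)] · 22 = 572/3.
Change in consumer surplus = 572/3 - 392/3 = 60.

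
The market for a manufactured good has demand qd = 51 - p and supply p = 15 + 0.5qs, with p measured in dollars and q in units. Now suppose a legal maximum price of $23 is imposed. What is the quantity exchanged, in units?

16

Rearranging supply gives qs = 2p - 30. Equilibrium: 51 - p = 2p - 30, so 81 = 3p and p* = 27, q* = 24.
The ceiling of 23 is below the equilibrium price 27, so it binds.
At p = 23: qd = 51 - 23 = 28 and qs = 2·23 - 30 = 16.
The quantity actually transacted is the short side, supply: 16.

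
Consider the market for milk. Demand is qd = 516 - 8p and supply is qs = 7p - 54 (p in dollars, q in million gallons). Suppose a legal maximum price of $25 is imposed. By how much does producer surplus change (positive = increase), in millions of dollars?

Equilibrium: 516 - 8p = 7p - 54, so 570 = 15p and p* = 38, q* = 212.
Since 25 < 38, the ceiling is binding.
At p = 25: qd = 516 - 8·25 = 316 and qs = 7·25 - 54 = 121.
Producer surplus without the control is ½ · (38 - 54/7) · 212 = 22472/7.
With the ceiling, producers sell 121 units at 25, so PS = ½ · (25 - 54/7) · 121 = 14641/14.
Change in producer surplus = 14641/14 - 22472/7 = -2164.5.

-2164.5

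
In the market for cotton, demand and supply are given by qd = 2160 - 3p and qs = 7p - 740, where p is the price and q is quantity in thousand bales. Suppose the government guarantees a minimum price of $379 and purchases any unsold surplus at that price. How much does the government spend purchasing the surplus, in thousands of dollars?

Without the control the market clears where 2160 - 3p = 7p - 740, i.e. p* = 290 and q* = 1290.
The floor of 379 is above the equilibrium price 290, so it binds.
At p = 379: qd = 2160 - 3·379 = 1023 and qs = 7·379 - 740 = 1913.
Surplus = qs - qd = 890.
Government expenditure = surplus × support price = 890 × 379 = 337310.

337310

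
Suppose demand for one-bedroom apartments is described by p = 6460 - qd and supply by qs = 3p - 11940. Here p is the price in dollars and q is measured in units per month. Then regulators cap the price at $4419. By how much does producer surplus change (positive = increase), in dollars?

Rearranging demand gives qd = 6460 - p. Without the control the market clears where 6460 - p = 3p - 11940, i.e. p* = 4600 and q* = 1860.
The ceiling of 4419 is below the equilibrium price 4600, so it binds.
At p = 4419: qd = 6460 - 4419 = 2041 and qs = 3·4419 - 11940 = 1317.
Producer surplus without the control is ½ · (4600 - 3980) · 1860 = 576600.
With the ceiling, producers sell 1317 units at 4419, so PS = ½ · (4419 - 3980) · 1317 = 289081.5.
Change in producer surplus = 289081.5 - 576600 = -287518.5.

-287518.5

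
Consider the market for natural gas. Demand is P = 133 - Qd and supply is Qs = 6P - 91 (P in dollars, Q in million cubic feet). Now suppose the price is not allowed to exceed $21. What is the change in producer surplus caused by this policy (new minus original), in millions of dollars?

Rearranging demand gives Qd = 133 - P. In a free market, 133 - P = 6P - 91 gives the equilibrium P* = 32, Q* = 101.
The ceiling of 21 is below the equilibrium price 32, so it binds.
At P = 21: Qd = 133 - 21 = 112 and Qs = 6·21 - 91 = 35.
Producer surplus without the control is ½ · (32 - 91/6) · 101 = 10201/12.
With the ceiling, producers sell 35 units at 21, so PS = ½ · (21 - 91/6) · 35 = 1225/12.
Change in producer surplus = 1225/12 - 10201/12 = -748.

-748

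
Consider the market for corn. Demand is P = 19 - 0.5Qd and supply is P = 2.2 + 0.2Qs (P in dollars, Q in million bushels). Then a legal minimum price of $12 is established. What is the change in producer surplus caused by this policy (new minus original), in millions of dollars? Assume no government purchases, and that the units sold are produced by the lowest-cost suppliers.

Rearranging demand gives Qd = 38 - 2P; rearranging supply gives Qs = 5P - 11. Without the control the market clears where 38 - 2P = 5P - 11, i.e. P* = 7 and Q* = 24.
Since 12 > 7, the floor is binding.
At P = 12: Qd = 38 - 2·12 = 14 and Qs = 5·12 - 11 = 49.
Producer surplus without the control is ½ · (7 - 2.2) · 24 = 57.6.
With the floor, 14 units are sold at 12. The supply price at Q = 14 is 5, so PS = ½ · [(12 - 2.2) + (12 - 5)] · 14 = 117.6.
Change in producer surplus = 117.6 - 57.6 = 60.

60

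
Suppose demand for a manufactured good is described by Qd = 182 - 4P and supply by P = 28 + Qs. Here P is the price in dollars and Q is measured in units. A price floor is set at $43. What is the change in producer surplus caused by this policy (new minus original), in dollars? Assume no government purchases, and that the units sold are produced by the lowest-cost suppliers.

2

Rearranging supply gives Qs = P - 28. Without the control the market clears where 182 - 4P = P - 28, i.e. P* = 42 and Q* = 14.
Since 43 > 42, the floor is binding.
At P = 43: Qd = 182 - 4·43 = 10 and Qs = 43 - 28 = 15.
Producer surplus without the control is ½ · (42 - 28) · 14 = 98.
With the floor, 10 units are sold at 43. The supply price at Q = 10 is 38, so PS = ½ · [(43 - 28) + (43 - 38)] · 10 = 100.
Change in producer surplus = 100 - 98 = 2.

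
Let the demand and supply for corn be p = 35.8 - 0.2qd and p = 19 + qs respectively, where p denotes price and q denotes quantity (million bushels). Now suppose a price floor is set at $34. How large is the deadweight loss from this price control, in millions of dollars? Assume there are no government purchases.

Rearranging demand gives qd = 179 - 5p; rearranging supply gives qs = p - 19. Setting quantity demanded equal to quantity supplied, 179 - 5p = p - 19, gives p* = 33 and q* = 14.
Since 34 > 33, the floor is binding.
At p = 34: qd = 179 - 5·34 = 9 and qs = 34 - 19 = 15.
Quantity traded falls to 9. At q = 9 the demand price is (179 - 9)/5 = 34 and the supply price is 19 + 9 = 28.
Deadweight loss = ½ · (34 - 28) · (14 - 9) = ½ · 6 · 5 = 15.

15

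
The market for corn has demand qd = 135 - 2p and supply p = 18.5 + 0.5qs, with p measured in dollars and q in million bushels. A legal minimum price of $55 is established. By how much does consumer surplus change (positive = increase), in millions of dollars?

-444

Rearranging supply gives qs = 2p - 37. Without the control the market clears where 135 - 2p = 2p - 37, i.e. p* = 43 and q* = 49.
Because the floor (55) lies above the market-clearing price, it is binding.
At p = 55: qd = 135 - 2·55 = 25 and qs = 2·55 - 37 = 73.
Consumer surplus without the control is ½ · (67.5 - 43) · 49 = 600.25.
With the floor, consumers buy 25 units at 55, so CS = ½ · (67.5 - 55) · 25 = 156.25.
Change in consumer surplus = 156.25 - 600.25 = -444.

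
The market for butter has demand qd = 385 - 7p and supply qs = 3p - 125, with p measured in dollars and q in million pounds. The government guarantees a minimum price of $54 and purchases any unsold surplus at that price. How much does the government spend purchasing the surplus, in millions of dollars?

Equilibrium: 385 - 7p = 3p - 125, so 510 = 10p and p* = 51, q* = 28.
The floor of 54 is above the equilibrium price 51, so it binds.
At p = 54: qd = 385 - 7·54 = 7 and qs = 3·54 - 125 = 37.
Surplus = qs - qd = 30.
Government expenditure = surplus × support price = 30 × 54 = 1620.

1620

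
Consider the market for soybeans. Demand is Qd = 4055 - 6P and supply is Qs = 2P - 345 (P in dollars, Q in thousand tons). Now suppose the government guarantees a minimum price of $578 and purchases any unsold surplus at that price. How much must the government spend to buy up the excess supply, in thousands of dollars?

Without the control the market clears where 4055 - 6P = 2P - 345, i.e. P* = 550 and Q* = 755.
Because the floor (578) lies above the market-clearing price, it is binding.
At P = 578: Qd = 4055 - 6·578 = 587 and Qs = 2·578 - 345 = 811.
Surplus = Qs - Qd = 224.
Government expenditure = surplus × support price = 224 × 578 = 129472.

129472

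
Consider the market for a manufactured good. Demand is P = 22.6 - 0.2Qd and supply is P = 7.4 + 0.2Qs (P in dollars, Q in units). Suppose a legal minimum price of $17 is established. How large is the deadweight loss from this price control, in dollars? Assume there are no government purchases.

20

Rearranging demand gives Qd = 113 - 5P; rearranging supply gives Qs = 5P - 37. In a free market, 113 - 5P = 5P - 37 gives the equilibrium P* = 15, Q* = 38.
Because the floor (17) lies above the market-clearing price, it is binding.
At P = 17: Qd = 113 - 5·17 = 28 and Qs = 5·17 - 37 = 48.
Quantity traded falls to 28. At Q = 28 the demand price is (113 - 28)/5 = 17 and the supply price is (37 + 28)/5 = 13.
Deadweight loss = ½ · (17 - 13) · (38 - 28) = ½ · 4 · 10 = 20.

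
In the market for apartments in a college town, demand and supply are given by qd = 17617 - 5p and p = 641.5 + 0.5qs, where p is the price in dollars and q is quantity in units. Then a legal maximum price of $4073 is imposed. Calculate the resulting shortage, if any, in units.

Rearranging supply gives qs = 2p - 1283. Setting quantity demanded equal to quantity supplied, 17617 - 5p = 2p - 1283, gives p* = 2700 and q* = 4117.
Since 4073 is above p* = 2700, the ceiling does not bind and the free-market outcome prevails.
Since the control does not bind, there is no shortage.

0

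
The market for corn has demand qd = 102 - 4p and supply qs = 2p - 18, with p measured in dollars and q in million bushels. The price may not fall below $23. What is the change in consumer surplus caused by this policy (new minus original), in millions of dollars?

Equilibrium: 102 - 4p = 2p - 18, so 120 = 6p and p* = 20, q* = 22.
Because the floor (23) lies above the market-clearing price, it is binding.
At p = 23: qd = 102 - 4·23 = 10 and qs = 2·23 - 18 = 28.
Consumer surplus without the control is ½ · (25.5 - 20) · 22 = 60.5.
With the floor, consumers buy 10 units at 23, so CS = ½ · (25.5 - 23) · 10 = 12.5.
Change in consumer surplus = 12.5 - 60.5 = -48.

-48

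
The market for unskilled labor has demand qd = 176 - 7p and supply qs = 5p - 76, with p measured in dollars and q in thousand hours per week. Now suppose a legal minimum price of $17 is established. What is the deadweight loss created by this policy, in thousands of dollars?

Without the control the market clears where 176 - 7p = 5p - 76, i.e. p* = 21 and q* = 29.
The floor of 17 is below the equilibrium price 21, so it is not binding; the market clears at p* = 21, q* = 29.
Since the control does not bind, no trades are prevented and deadweight loss is zero.

0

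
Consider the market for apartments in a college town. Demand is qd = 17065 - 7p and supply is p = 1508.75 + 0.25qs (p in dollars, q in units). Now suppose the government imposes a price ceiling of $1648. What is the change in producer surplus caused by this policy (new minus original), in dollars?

Rearranging supply gives qs = 4p - 6035. Setting quantity demanded equal to quantity supplied, 17065 - 7p = 4p - 6035, gives p* = 2100 and q* = 2365.
The ceiling of 1648 is below the equilibrium price 2100, so it binds.
At p = 1648: qd = 17065 - 7·1648 = 5529 and qs = 4·1648 - 6035 = 557.
Producer surplus without the control is ½ · (2100 - 1508.75) · 2365 = 699153.125.
With the ceiling, producers sell 557 units at 1648, so PS = ½ · (1648 - 1508.75) · 557 = 38781.125.
Change in producer surplus = 38781.125 - 699153.125 = -660372.

-660372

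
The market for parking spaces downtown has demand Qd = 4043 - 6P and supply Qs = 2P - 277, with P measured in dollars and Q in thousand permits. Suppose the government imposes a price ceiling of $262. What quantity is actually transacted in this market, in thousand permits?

Setting quantity demanded equal to quantity supplied, 4043 - 6P = 2P - 277, gives P* = 540 and Q* = 803.
The ceiling of 262 is below the equilibrium price 540, so it binds.
At P = 262: Qd = 4043 - 6·262 = 2471 and Qs = 2·262 - 277 = 247.
The quantity actually transacted is the short side, supply: 247.

247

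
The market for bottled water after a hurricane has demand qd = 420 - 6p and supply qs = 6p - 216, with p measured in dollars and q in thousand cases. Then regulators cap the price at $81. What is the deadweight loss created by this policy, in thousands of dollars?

0

Equilibrium: 420 - 6p = 6p - 216, so 636 = 12p and p* = 53, q* = 102.
The ceiling of 81 is above the equilibrium price 53, so it is not binding; the market clears at p* = 53, q* = 102.
Since the control does not bind, no trades are prevented and deadweight loss is zero.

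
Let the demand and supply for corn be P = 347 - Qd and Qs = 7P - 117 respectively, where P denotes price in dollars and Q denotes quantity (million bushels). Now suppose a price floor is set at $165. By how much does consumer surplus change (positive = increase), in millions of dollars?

Rearranging demand gives Qd = 347 - P. In a free market, 347 - P = 7P - 117 gives the equilibrium P* = 58, Q* = 289.
Since 165 > 58, the floor is binding.
At P = 165: Qd = 347 - 165 = 182 and Qs = 7·165 - 117 = 1038.
Consumer surplus without the control is ½ · (347 - 58) · 289 = 41760.5.
With the floor, consumers buy 182 units at 165, so CS = ½ · (347 - 165) · 182 = 16562.
Change in consumer surplus = 16562 - 41760.5 = -25198.5.

-25198.5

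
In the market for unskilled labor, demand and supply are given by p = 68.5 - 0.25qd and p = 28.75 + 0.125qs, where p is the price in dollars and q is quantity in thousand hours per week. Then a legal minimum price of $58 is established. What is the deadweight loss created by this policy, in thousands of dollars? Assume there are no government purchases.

Rearranging demand gives qd = 274 - 4p; rearranging supply gives qs = 8p - 230. Without the control the market clears where 274 - 4p = 8p - 230, i.e. p* = 42 and q* = 106.
Since 58 > 42, the floor is binding.
At p = 58: qd = 274 - 4·58 = 42 and qs = 8·58 - 230 = 234.
Quantity traded falls to 42. At q = 42 the demand price is (274 - 42)/4 = 58 and the supply price is (230 + 42)/8 = 34.
Deadweight loss = ½ · (58 - 34) · (106 - 42) = ½ · 24 · 64 = 768.

768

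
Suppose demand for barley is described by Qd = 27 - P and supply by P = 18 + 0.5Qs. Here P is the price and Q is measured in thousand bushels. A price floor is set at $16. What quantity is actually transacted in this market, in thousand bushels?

Rearranging supply gives Qs = 2P - 36. Equilibrium: 27 - P = 2P - 36, so 63 = 3P and P* = 21, Q* = 6.
The floor of 16 is below the equilibrium price 21, so it is not binding; the market clears at P* = 21, Q* = 6.

6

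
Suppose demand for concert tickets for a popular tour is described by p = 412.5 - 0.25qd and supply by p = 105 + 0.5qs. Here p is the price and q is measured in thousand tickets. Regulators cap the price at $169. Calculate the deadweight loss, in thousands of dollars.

Rearranging demand gives qd = 1650 - 4p; rearranging supply gives qs = 2p - 210. In a free market, 1650 - 4p = 2p - 210 gives the equilibrium p* = 310, q* = 410.
Since 169 < 310, the ceiling is binding.
At p = 169: qd = 1650 - 4·169 = 974 and qs = 2·169 - 210 = 128.
Quantity traded falls to 128. At q = 128 the demand price is (1650 - 128)/4 = 380.5 and the supply price is (210 + 128)/2 = 169.
Deadweight loss = ½ · (380.5 - 169) · (410 - 128) = ½ · 211.5 · 282 = 29821.5.

29821.5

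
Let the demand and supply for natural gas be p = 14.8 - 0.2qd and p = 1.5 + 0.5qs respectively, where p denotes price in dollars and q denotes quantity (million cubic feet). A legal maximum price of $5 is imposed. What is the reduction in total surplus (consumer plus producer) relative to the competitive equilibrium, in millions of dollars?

Rearranging demand gives qd = 74 - 5p; rearranging supply gives qs = 2p - 3. Equilibrium: 74 - 5p = 2p - 3, so 77 = 7p and p* = 11, q* = 19.
The ceiling of 5 is below the equilibrium price 11, so it binds.
At p = 5: qd = 74 - 5·5 = 49 and qs = 2·5 - 3 = 7.
Quantity traded falls to 7. At q = 7 the demand price is (74 - 7)/5 = 13.4 and the supply price is (3 + 7)/2 = 5.
Deadweight loss = ½ · (13.4 - 5) · (19 - 7) = ½ · 8.4 · 12 = 50.4.

50.4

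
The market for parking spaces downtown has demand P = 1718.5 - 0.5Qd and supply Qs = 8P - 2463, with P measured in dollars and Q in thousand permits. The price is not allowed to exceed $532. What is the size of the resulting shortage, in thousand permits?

Rearranging demand gives Qd = 3437 - 2P. Without the control the market clears where 3437 - 2P = 8P - 2463, i.e. P* = 590 and Q* = 2257.
Since 532 < 590, the ceiling is binding.
At P = 532: Qd = 3437 - 2·532 = 2373 and Qs = 8·532 - 2463 = 1793.
Shortage = Qd - Qs = 2373 - 1793 = 580.

580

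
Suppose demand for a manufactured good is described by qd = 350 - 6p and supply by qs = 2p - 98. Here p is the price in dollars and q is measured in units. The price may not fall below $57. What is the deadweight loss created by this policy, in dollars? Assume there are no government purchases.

Setting quantity demanded equal to quantity supplied, 350 - 6p = 2p - 98, gives p* = 56 and q* = 14.
The floor of 57 is above the equilibrium price 56, so it binds.
At p = 57: qd = 350 - 6·57 = 8 and qs = 2·57 - 98 = 16.
Quantity traded falls to 8. At q = 8 the demand price is (350 - 8)/6 = 57 and the supply price is (98 + 8)/2 = 53.
Deadweight loss = ½ · (57 - 53) · (14 - 8) = ½ · 4 · 6 = 12.

12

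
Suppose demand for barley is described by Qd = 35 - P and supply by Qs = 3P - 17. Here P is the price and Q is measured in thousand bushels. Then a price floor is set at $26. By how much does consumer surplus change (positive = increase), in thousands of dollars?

-201.5

Without the control the market clears where 35 - P = 3P - 17, i.e. P* = 13 and Q* = 22.
Because the floor (26) lies above the market-clearing price, it is binding.
At P = 26: Qd = 35 - 26 = 9 and Qs = 3·26 - 17 = 61.
Consumer surplus without the control is ½ · (35 - 13) · 22 = 242.
With the floor, consumers buy 9 units at 26, so CS = ½ · (35 - 26) · 9 = 40.5.
Change in consumer surplus = 40.5 - 242 = -201.5.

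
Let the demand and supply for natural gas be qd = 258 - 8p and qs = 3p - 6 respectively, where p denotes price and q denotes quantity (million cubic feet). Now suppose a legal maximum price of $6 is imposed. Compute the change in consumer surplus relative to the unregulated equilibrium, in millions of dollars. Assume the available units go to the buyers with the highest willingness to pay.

33.75

Setting quantity demanded equal to quantity supplied, 258 - 8p = 3p - 6, gives p* = 24 and q* = 66.
Because the ceiling (6) lies below the market-clearing price, it is binding.
At p = 6: qd = 258 - 8·6 = 210 and qs = 3·6 - 6 = 12.
Consumer surplus without the control is ½ · (32.25 - 24) · 66 = 272.25.
With the ceiling, 12 units are sold at 6 (assume they go to the highest-value buyers). The demand price at q = 12 is 30.75, so CS = ½ · [(32.25 - 6) + (30.75 - 6)] · 12 = 306.
Change in consumer surplus = 306 - 272.25 = 33.75.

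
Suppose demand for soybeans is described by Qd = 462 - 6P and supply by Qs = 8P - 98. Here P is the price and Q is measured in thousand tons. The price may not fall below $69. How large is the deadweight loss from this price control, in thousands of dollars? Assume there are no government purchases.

Equilibrium: 462 - 6P = 8P - 98, so 560 = 14P and P* = 40, Q* = 222.
Because the floor (69) lies above the market-clearing price, it is binding.
At P = 69: Qd = 462 - 6·69 = 48 and Qs = 8·69 - 98 = 454.
Quantity traded falls to 48. At Q = 48 the demand price is (462 - 48)/6 = 69 and the supply price is (98 + 48)/8 = 18.25.
Deadweight loss = ½ · (69 - 18.25) · (222 - 48) = ½ · 50.75 · 174 = 4415.25.

4415.25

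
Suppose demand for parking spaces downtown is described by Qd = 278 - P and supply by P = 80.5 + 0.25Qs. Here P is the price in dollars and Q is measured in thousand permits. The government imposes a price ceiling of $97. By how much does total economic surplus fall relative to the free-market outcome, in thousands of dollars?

Rearranging supply gives Qs = 4P - 322. Setting quantity demanded equal to quantity supplied, 278 - P = 4P - 322, gives P* = 120 and Q* = 158.
Since 97 < 120, the ceiling is binding.
At P = 97: Qd = 278 - 97 = 181 and Qs = 4·97 - 322 = 66.
Quantity traded falls to 66. At Q = 66 the demand price is 278 - 66 = 212 and the supply price is (322 + 66)/4 = 97.
Deadweight loss = ½ · (212 - 97) · (158 - 66) = ½ · 115 · 92 = 5290.

5290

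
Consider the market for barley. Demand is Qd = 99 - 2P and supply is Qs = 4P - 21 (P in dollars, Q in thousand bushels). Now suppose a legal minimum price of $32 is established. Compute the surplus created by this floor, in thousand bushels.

Without the control the market clears where 99 - 2P = 4P - 21, i.e. P* = 20 and Q* = 59.
Since 32 > 20, the floor is binding.
At P = 32: Qd = 99 - 2·32 = 35 and Qs = 4·32 - 21 = 107.
Surplus = Qs - Qd = 107 - 35 = 72.

72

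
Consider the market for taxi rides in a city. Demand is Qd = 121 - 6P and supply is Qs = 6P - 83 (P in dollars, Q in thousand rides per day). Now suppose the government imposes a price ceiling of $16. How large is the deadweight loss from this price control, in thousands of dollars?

Setting quantity demanded equal to quantity supplied, 121 - 6P = 6P - 83, gives P* = 17 and Q* = 19.
The ceiling of 16 is below the equilibrium price 17, so it binds.
At P = 16: Qd = 121 - 6·16 = 25 and Qs = 6·16 - 83 = 13.
Quantity traded falls to 13. At Q = 13 the demand price is (121 - 13)/6 = 18 and the supply price is (83 + 13)/6 = 16.
Deadweight loss = ½ · (18 - 16) · (19 - 13) = ½ · 2 · 6 = 6.

6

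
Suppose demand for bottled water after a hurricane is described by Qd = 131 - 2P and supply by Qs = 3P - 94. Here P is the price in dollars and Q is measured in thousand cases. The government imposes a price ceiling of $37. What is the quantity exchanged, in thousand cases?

17

In a free market, 131 - 2P = 3P - 94 gives the equilibrium P* = 45, Q* = 41.
The ceiling of 37 is below the equilibrium price 45, so it binds.
At P = 37: Qd = 131 - 2·37 = 57 and Qs = 3·37 - 94 = 17.
The quantity actually transacted is the short side, supply: 17.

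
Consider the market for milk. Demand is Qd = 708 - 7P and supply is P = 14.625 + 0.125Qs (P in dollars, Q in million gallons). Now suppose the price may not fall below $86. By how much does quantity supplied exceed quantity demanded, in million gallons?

465

Rearranging supply gives Qs = 8P - 117. Setting quantity demanded equal to quantity supplied, 708 - 7P = 8P - 117, gives P* = 55 and Q* = 323.
Because the floor (86) lies above the market-clearing price, it is binding.
At P = 86: Qd = 708 - 7·86 = 106 and Qs = 8·86 - 117 = 571.
Surplus = Qs - Qd = 571 - 106 = 465.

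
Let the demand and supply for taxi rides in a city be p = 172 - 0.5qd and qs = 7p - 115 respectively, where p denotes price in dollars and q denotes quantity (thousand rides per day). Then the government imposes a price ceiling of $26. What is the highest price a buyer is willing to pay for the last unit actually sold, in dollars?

Rearranging demand gives qd = 344 - 2p. In a free market, 344 - 2p = 7p - 115 gives the equilibrium p* = 51, q* = 242.
Since 26 < 51, the ceiling is binding.
At p = 26: qd = 344 - 2·26 = 292 and qs = 7·26 - 115 = 67.
Only 67 units reach the market. On the demand curve, the marginal buyer's willingness to pay at q = 67 is (344 - 67)/2 = 138.5.

138.5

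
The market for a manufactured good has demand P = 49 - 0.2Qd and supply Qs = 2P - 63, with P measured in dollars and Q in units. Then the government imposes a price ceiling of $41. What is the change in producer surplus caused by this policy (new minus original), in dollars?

-66

Rearranging demand gives Qd = 245 - 5P. Equilibrium: 245 - 5P = 2P - 63, so 308 = 7P and P* = 44, Q* = 25.
Because the ceiling (41) lies below the market-clearing price, it is binding.
At P = 41: Qd = 245 - 5·41 = 40 and Qs = 2·41 - 63 = 19.
Producer surplus without the control is ½ · (44 - 31.5) · 25 = 156.25.
With the ceiling, producers sell 19 units at 41, so PS = ½ · (41 - 31.5) · 19 = 90.25.
Change in producer surplus = 90.25 - 156.25 = -66.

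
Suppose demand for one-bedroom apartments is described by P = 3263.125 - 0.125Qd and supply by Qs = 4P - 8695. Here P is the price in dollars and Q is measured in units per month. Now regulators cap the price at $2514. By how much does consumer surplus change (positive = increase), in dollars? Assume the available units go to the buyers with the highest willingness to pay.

Rearranging demand gives Qd = 26105 - 8P. Without the control the market clears where 26105 - 8P = 4P - 8695, i.e. P* = 2900 and Q* = 2905.
Because the ceiling (2514) lies below the market-clearing price, it is binding.
At P = 2514: Qd = 26105 - 8·2514 = 5993 and Qs = 4·2514 - 8695 = 1361.
Consumer surplus without the control is ½ · (3263.125 - 2900) · 2905 = 527439.0625.
With the ceiling, 1361 units are sold at 2514 (assume they go to the highest-value buyers). The demand price at Q = 1361 is 3093, so CS = ½ · [(3263.125 - 2514) + (3093 - 2514)] · 1361 = 903789.0625.
Change in consumer surplus = 903789.0625 - 527439.0625 = 376350.

376350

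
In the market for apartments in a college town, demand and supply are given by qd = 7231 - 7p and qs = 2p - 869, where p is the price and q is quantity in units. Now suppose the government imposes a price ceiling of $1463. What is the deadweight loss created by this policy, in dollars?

In a free market, 7231 - 7p = 2p - 869 gives the equilibrium p* = 900, q* = 931.
Since 1463 is above p* = 900, the ceiling does not bind and the free-market outcome prevails.
Since the control does not bind, no trades are prevented and deadweight loss is zero.

0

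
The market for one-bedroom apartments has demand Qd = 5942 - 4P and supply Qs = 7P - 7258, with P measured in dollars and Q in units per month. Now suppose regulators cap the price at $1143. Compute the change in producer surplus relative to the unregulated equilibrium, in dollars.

Setting quantity demanded equal to quantity supplied, 5942 - 4P = 7P - 7258, gives P* = 1200 and Q* = 1142.
Since 1143 < 1200, the ceiling is binding.
At P = 1143: Qd = 5942 - 4·1143 = 1370 and Qs = 7·1143 - 7258 = 743.
Producer surplus without the control is ½ · (1200 - 7258/7) · 1142 = 652082/7.
With the ceiling, producers sell 743 units at 1143, so PS = ½ · (1143 - 7258/7) · 743 = 552049/14.
Change in producer surplus = 552049/14 - 652082/7 = -53722.5.

-53722.5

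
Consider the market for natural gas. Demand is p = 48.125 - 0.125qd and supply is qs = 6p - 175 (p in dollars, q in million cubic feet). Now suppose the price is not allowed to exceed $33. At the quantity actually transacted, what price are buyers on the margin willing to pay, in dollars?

Rearranging demand gives qd = 385 - 8p. Without the control the market clears where 385 - 8p = 6p - 175, i.e. p* = 40 and q* = 65.
Since 33 < 40, the ceiling is binding.
At p = 33: qd = 385 - 8·33 = 121 and qs = 6·33 - 175 = 23.
Only 23 units reach the market. On the demand curve, the marginal buyer's willingness to pay at q = 23 is (385 - 23)/8 = 45.25.

45.25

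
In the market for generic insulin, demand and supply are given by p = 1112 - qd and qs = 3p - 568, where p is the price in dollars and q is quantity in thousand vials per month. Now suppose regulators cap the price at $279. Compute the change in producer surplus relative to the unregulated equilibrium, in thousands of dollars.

Rearranging demand gives qd = 1112 - p. Without the control the market clears where 1112 - p = 3p - 568, i.e. p* = 420 and q* = 692.
The ceiling of 279 is below the equilibrium price 420, so it binds.
At p = 279: qd = 1112 - 279 = 833 and qs = 3·279 - 568 = 269.
Producer surplus without the control is ½ · (420 - 568/3) · 692 = 239432/3.
With the ceiling, producers sell 269 units at 279, so PS = ½ · (279 - 568/3) · 269 = 72361/6.
Change in producer surplus = 72361/6 - 239432/3 = -67750.5.

-67750.5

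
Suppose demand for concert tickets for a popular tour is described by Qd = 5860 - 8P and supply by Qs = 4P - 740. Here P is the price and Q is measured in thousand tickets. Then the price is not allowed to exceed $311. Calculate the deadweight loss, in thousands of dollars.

Without the control the market clears where 5860 - 8P = 4P - 740, i.e. P* = 550 and Q* = 1460.
Since 311 < 550, the ceiling is binding.
At P = 311: Qd = 5860 - 8·311 = 3372 and Qs = 4·311 - 740 = 504.
Quantity traded falls to 504. At Q = 504 the demand price is (5860 - 504)/8 = 669.5 and the supply price is (740 + 504)/4 = 311.
Deadweight loss = ½ · (669.5 - 311) · (1460 - 504) = ½ · 358.5 · 956 = 171363.

171363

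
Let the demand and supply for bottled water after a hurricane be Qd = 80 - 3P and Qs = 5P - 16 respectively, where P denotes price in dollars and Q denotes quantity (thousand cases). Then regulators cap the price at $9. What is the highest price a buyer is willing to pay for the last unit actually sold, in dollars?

Equilibrium: 80 - 3P = 5P - 16, so 96 = 8P and P* = 12, Q* = 44.
The ceiling of 9 is below the equilibrium price 12, so it binds.
At P = 9: Qd = 80 - 3·9 = 53 and Qs = 5·9 - 16 = 29.
Only 29 units reach the market. On the demand curve, the marginal buyer's willingness to pay at Q = 29 is (80 - 29)/3 = 17.

17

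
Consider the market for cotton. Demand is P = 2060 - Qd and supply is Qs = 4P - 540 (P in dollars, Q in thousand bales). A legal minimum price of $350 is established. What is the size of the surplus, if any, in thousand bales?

0

Rearranging demand gives Qd = 2060 - P. Equilibrium: 2060 - P = 4P - 540, so 2600 = 5P and P* = 520, Q* = 1540.
The floor of 350 is below the equilibrium price 520, so it is not binding; the market clears at P* = 520, Q* = 1540.
Since the control does not bind, there is no surplus.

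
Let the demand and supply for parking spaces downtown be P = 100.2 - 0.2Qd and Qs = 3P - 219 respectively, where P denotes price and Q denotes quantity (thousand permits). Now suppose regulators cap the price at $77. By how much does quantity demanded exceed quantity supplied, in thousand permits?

Rearranging demand gives Qd = 501 - 5P. Without the control the market clears where 501 - 5P = 3P - 219, i.e. P* = 90 and Q* = 51.
Because the ceiling (77) lies below the market-clearing price, it is binding.
At P = 77: Qd = 501 - 5·77 = 116 and Qs = 3·77 - 219 = 12.
Shortage = Qd - Qs = 116 - 12 = 104.

104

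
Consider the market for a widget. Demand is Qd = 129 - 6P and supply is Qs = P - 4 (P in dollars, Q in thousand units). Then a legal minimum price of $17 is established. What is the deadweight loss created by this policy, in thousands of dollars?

In a free market, 129 - 6P = P - 4 gives the equilibrium P* = 19, Q* = 15.
The floor of 17 is below the equilibrium price 19, so it is not binding; the market clears at P* = 19, Q* = 15.
Since the control does not bind, no trades are prevented and deadweight loss is zero.

0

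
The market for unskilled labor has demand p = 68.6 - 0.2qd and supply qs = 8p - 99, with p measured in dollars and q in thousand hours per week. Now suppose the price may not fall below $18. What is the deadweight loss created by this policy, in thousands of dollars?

0

Rearranging demand gives qd = 343 - 5p. Setting quantity demanded equal to quantity supplied, 343 - 5p = 8p - 99, gives p* = 34 and q* = 173.
Since 18 is below p* = 34, the floor does not bind and the free-market outcome prevails.
Since the control does not bind, no trades are prevented and deadweight loss is zero.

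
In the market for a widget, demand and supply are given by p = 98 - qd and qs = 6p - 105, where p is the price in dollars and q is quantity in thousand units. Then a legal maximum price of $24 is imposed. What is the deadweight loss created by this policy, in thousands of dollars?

525

Rearranging demand gives qd = 98 - p. Equilibrium: 98 - p = 6p - 105, so 203 = 7p and p* = 29, q* = 69.
Since 24 < 29, the ceiling is binding.
At p = 24: qd = 98 - 24 = 74 and qs = 6·24 - 105 = 39.
Quantity traded falls to 39. At q = 39 the demand price is 98 - 39 = 59 and the supply price is (105 + 39)/6 = 24.
Deadweight loss = ½ · (59 - 24) · (69 - 39) = ½ · 35 · 30 = 525.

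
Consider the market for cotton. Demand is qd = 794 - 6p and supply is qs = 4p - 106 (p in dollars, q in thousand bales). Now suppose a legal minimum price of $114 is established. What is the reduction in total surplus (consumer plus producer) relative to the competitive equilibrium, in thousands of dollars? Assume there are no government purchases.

4320

In a free market, 794 - 6p = 4p - 106 gives the equilibrium p* = 90, q* = 254.
The floor of 114 is above the equilibrium price 90, so it binds.
At p = 114: qd = 794 - 6·114 = 110 and qs = 4·114 - 106 = 350.
Quantity traded falls to 110. At q = 110 the demand price is (794 - 110)/6 = 114 and the supply price is (106 + 110)/4 = 54.
Deadweight loss = ½ · (114 - 54) · (254 - 110) = ½ · 60 · 144 = 4320.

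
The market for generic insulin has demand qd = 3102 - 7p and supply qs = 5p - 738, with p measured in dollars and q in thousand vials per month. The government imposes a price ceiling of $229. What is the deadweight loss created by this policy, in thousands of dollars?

35490

Setting quantity demanded equal to quantity supplied, 3102 - 7p = 5p - 738, gives p* = 320 and q* = 862.
Since 229 < 320, the ceiling is binding.
At p = 229: qd = 3102 - 7·229 = 1499 and qs = 5·229 - 738 = 407.
Quantity traded falls to 407. At q = 407 the demand price is (3102 - 407)/7 = 385 and the supply price is (738 + 407)/5 = 229.
Deadweight loss = ½ · (385 - 229) · (862 - 407) = ½ · 156 · 455 = 35490.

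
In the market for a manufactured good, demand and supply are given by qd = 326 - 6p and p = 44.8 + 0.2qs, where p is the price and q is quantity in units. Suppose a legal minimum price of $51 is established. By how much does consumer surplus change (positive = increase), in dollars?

-23

Rearranging supply gives qs = 5p - 224. Equilibrium: 326 - 6p = 5p - 224, so 550 = 11p and p* = 50, q* = 26.
The floor of 51 is above the equilibrium price 50, so it binds.
At p = 51: qd = 326 - 6·51 = 20 and qs = 5·51 - 224 = 31.
Consumer surplus without the control is ½ · (163/3 - 50) · 26 = 169/3.
With the floor, consumers buy 20 units at 51, so CS = ½ · (163/3 - 51) · 20 = 100/3.
Change in consumer surplus = 100/3 - 169/3 = -23.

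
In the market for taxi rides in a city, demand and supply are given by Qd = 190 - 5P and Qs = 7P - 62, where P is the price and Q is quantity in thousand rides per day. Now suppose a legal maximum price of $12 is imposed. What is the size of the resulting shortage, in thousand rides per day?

Setting quantity demanded equal to quantity supplied, 190 - 5P = 7P - 62, gives P* = 21 and Q* = 85.
Because the ceiling (12) lies below the market-clearing price, it is binding.
At P = 12: Qd = 190 - 5·12 = 130 and Qs = 7·12 - 62 = 22.
Shortage = Qd - Qs = 130 - 22 = 108.

108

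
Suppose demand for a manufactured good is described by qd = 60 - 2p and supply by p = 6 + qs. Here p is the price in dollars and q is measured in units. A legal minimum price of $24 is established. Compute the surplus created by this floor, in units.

6

Rearranging supply gives qs = p - 6. In a free market, 60 - 2p = p - 6 gives the equilibrium p* = 22, q* = 16.
The floor of 24 is above the equilibrium price 22, so it binds.
At p = 24: qd = 60 - 2·24 = 12 and qs = 24 - 6 = 18.
Surplus = qs - qd = 18 - 12 = 6.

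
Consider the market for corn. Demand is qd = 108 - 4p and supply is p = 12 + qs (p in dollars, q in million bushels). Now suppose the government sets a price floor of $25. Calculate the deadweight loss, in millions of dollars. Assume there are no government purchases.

10

Rearranging supply gives qs = p - 12. Setting quantity demanded equal to quantity supplied, 108 - 4p = p - 12, gives p* = 24 and q* = 12.
The floor of 25 is above the equilibrium price 24, so it binds.
At p = 25: qd = 108 - 4·25 = 8 and qs = 25 - 12 = 13.
Quantity traded falls to 8. At q = 8 the demand price is (108 - 8)/4 = 25 and the supply price is 12 + 8 = 20.
Deadweight loss = ½ · (25 - 20) · (12 - 8) = ½ · 5 · 4 = 10.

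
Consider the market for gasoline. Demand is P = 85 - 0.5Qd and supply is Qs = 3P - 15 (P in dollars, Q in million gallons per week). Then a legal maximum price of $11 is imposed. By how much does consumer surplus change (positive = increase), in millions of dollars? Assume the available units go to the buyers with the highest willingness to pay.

Rearranging demand gives Qd = 170 - 2P. Setting quantity demanded equal to quantity supplied, 170 - 2P = 3P - 15, gives P* = 37 and Q* = 96.
Since 11 < 37, the ceiling is binding.
At P = 11: Qd = 170 - 2·11 = 148 and Qs = 3·11 - 15 = 18.
Consumer surplus without the control is ½ · (85 - 37) · 96 = 2304.
With the ceiling, 18 units are sold at 11 (assume they go to the highest-value buyers). The demand price at Q = 18 is 76, so CS = ½ · [(85 - 11) + (76 - 11)] · 18 = 1251.
Change in consumer surplus = 1251 - 2304 = -1053.

-1053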